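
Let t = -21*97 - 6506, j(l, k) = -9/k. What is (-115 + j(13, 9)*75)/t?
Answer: 190/8543 ≈ 0.022240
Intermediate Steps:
t = -8543 (t = -2037 - 6506 = -8543)
(-115 + j(13, 9)*75)/t = (-115 - 9/9*75)/(-8543) = (-115 - 9*⅑*75)*(-1/8543) = (-115 - 1*75)*(-1/8543) = (-115 - 75)*(-1/8543) = -190*(-1/8543) = 190/8543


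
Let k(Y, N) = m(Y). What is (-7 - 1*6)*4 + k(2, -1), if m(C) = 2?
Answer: -50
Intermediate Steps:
k(Y, N) = 2
(-7 - 1*6)*4 + k(2, -1) = (-7 - 1*6)*4 + 2 = (-7 - 6)*4 + 2 = -13*4 + 2 = -52 + 2 = -50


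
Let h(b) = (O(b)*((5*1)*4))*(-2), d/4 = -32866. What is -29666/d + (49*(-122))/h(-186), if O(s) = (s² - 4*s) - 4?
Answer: 381401811/1659075680 ≈ 0.22989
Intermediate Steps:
O(s) = -4 + s² - 4*s
d = -131464 (d = 4*(-32866) = -131464)
h(b) = 160 - 40*b² + 160*b (h(b) = ((-4 + b² - 4*b)*((5*1)*4))*(-2) = ((-4 + b² - 4*b)*(5*4))*(-2) = ((-4 + b² - 4*b)*20)*(-2) = (-80 - 80*b + 20*b²)*(-2) = 160 - 40*b² + 160*b)
-29666/d + (49*(-122))/h(-186) = -29666/(-131464) + (49*(-122))/(160 - 40*(-186)² + 160*(-186)) = -29666*(-1/131464) - 5978/(160 - 40*34596 - 29760) = 14833/65732 - 5978/(160 - 1383840 - 29760) = 14833/65732 - 5978/(-1413440) = 14833/65732 - 5978*(-1/1413440) = 14833/65732 + 427/100960 = 381401811/1659075680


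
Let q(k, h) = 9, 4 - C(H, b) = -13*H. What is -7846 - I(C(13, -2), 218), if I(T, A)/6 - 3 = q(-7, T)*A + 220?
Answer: -20956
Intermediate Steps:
C(H, b) = 4 + 13*H (C(H, b) = 4 - (-13)*H = 4 + 13*H)
I(T, A) = 1338 + 54*A (I(T, A) = 18 + 6*(9*A + 220) = 18 + 6*(220 + 9*A) = 18 + (1320 + 54*A) = 1338 + 54*A)
-7846 - I(C(13, -2), 218) = -7846 - (1338 + 54*218) = -7846 - (1338 + 11772) = -7846 - 1*13110 = -7846 - 13110 = -20956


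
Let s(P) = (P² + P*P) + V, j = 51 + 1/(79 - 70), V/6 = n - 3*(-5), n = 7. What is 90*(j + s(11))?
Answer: 38260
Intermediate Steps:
V = 132 (V = 6*(7 - 3*(-5)) = 6*(7 + 15) = 6*22 = 132)
j = 460/9 (j = 51 + 1/9 = 51 + ⅑ = 460/9 ≈ 51.111)
s(P) = 132 + 2*P² (s(P) = (P² + P*P) + 132 = (P² + P²) + 132 = 2*P² + 132 = 132 + 2*P²)
90*(j + s(11)) = 90*(460/9 + (132 + 2*11²)) = 90*(460/9 + (132 + 2*121)) = 90*(460/9 + (132 + 242)) = 90*(460/9 + 374) = 90*(3826/9) = 38260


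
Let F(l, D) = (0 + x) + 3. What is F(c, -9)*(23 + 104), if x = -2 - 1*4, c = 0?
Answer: -381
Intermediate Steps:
x = -6 (x = -2 - 4 = -6)
F(l, D) = -3 (F(l, D) = (0 - 6) + 3 = -6 + 3 = -3)
F(c, -9)*(23 + 104) = -3*(23 + 104) = -3*127 = -381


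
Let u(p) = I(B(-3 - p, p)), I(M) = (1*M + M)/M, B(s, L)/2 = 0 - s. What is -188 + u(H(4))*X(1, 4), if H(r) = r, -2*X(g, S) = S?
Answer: -192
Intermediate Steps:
B(s, L) = -2*s (B(s, L) = 2*(0 - s) = 2*(-s) = -2*s)
I(M) = 2 (I(M) = (M + M)/M = (2*M)/M = 2)
X(g, S) = -S/2
u(p) = 2
-188 + u(H(4))*X(1, 4) = -188 + 2*(-1/2*4) = -188 + 2*(-2) = -188 - 4 = -192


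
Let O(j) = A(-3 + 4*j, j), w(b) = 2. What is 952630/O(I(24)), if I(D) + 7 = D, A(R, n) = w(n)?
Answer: 476315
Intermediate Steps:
A(R, n) = 2
I(D) = -7 + D
O(j) = 2
952630/O(I(24)) = 952630/2 = 952630*(½) = 476315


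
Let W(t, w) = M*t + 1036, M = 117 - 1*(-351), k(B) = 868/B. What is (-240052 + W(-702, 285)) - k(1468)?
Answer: -208291801/367 ≈ -5.6755e+5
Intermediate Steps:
M = 468 (M = 117 + 351 = 468)
W(t, w) = 1036 + 468*t (W(t, w) = 468*t + 1036 = 1036 + 468*t)
(-240052 + W(-702, 285)) - k(1468) = (-240052 + (1036 + 468*(-702))) - 868/1468 = (-240052 + (1036 - 328536)) - 868/1468 = (-240052 - 327500) - 1*217/367 = -567552 - 217/367 = -208291801/367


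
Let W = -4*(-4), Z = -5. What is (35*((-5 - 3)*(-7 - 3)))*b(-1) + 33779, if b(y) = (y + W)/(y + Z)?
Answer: 26779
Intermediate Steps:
W = 16
b(y) = (16 + y)/(-5 + y) (b(y) = (y + 16)/(y - 5) = (16 + y)/(-5 + y))
(35*((-5 - 3)*(-7 - 3)))*b(-1) + 33779 = (35*((-5 - 3)*(-7 - 3)))*((16 - 1)/(-5 - 1)) + 33779 = (35*(-8*(-10)))*(15/(-6)) + 33779 = (35*80)*(-1/6*15) + 33779 = 2800*(-5/2) + 33779 = -7000 + 33779 = 26779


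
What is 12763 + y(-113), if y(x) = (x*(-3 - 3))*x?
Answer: -63851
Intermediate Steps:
y(x) = -6*x**2 (y(x) = (x*(-6))*x = (-6*x)*x = -6*x**2)
12763 + y(-113) = 12763 - 6*(-113)**2 = 12763 - 6*12769 = 12763 - 76614 = -63851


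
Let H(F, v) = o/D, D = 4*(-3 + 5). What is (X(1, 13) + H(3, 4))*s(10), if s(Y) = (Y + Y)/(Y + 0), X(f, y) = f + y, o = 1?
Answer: 113/4 ≈ 28.250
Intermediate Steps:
D = 8 (D = 4*2 = 8)
H(F, v) = ⅛ (H(F, v) = 1/8 = 1*(⅛) = ⅛)
s(Y) = 2 (s(Y) = (2*Y)/Y = 2)
(X(1, 13) + H(3, 4))*s(10) = ((1 + 13) + ⅛)*2 = (14 + ⅛)*2 = (113/8)*2 = 113/4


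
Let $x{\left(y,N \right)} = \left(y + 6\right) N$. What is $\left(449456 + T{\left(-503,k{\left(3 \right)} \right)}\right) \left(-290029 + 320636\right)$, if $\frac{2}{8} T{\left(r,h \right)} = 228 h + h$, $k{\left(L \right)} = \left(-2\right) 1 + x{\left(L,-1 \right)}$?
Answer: $13448103660$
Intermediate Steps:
$x{\left(y,N \right)} = N \left(6 + y\right)$ ($x{\left(y,N \right)} = \left(6 + y\right) N = N \left(6 + y\right)$)
$k{\left(L \right)} = -8 - L$ ($k{\left(L \right)} = \left(-2\right) 1 - \left(6 + L\right) = -2 - \left(6 + L\right) = -8 - L$)
$T{\left(r,h \right)} = 916 h$ ($T{\left(r,h \right)} = 4 \left(228 h + h\right) = 4 \cdot 229 h = 916 h$)
$\left(449456 + T{\left(-503,k{\left(3 \right)} \right)}\right) \left(-290029 + 320636\right) = \left(449456 + 916 \left(-8 - 3\right)\right) \left(-290029 + 320636\right) = \left(449456 + 916 \left(-8 - 3\right)\right) 30607 = \left(449456 + 916 \left(-11\right)\right) 30607 = \left(449456 - 10076\right) 30607 = 439380 \cdot 30607 = 13448103660$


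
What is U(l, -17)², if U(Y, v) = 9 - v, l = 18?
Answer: 676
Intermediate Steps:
U(l, -17)² = (9 - 1*(-17))² = (9 + 17)² = 26² = 676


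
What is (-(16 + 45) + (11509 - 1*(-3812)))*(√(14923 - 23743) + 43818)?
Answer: 668662680 + 640920*I*√5 ≈ 6.6866e+8 + 1.4331e+6*I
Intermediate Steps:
(-(16 + 45) + (11509 - 1*(-3812)))*(√(14923 - 23743) + 43818) = (-1*61 + (11509 + 3812))*(√(-8820) + 43818) = (-61 + 15321)*(42*I*√5 + 43818) = 15260*(43818 + 42*I*√5) = 668662680 + 640920*I*√5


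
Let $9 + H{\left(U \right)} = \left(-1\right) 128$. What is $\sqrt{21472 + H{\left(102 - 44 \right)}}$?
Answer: $\sqrt{21335} \approx 146.06$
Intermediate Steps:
$H{\left(U \right)} = -137$ ($H{\left(U \right)} = -9 - 128 = -137$)
$\sqrt{21472 + H{\left(102 - 44 \right)}} = \sqrt{21472 - 137} = \sqrt{21335}$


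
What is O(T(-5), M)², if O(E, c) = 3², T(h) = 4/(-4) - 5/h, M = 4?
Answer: 81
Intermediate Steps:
T(h) = -1 - 5/h (T(h) = 4*(-¼) - 5/h = -1 - 5/h)
O(E, c) = 9
O(T(-5), M)² = 9² = 81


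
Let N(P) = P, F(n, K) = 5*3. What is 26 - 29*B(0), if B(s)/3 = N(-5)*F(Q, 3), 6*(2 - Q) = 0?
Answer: 6551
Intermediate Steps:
Q = 2 (Q = 2 - ⅙*0 = 2 + 0 = 2)
F(n, K) = 15
B(s) = -225 (B(s) = 3*(-5*15) = 3*(-75) = -225)
26 - 29*B(0) = 26 - 29*(-225) = 26 + 6525 = 6551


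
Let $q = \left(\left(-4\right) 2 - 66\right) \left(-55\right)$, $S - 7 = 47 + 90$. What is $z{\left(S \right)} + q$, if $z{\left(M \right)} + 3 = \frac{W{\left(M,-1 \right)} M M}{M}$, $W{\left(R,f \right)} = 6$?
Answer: $4931$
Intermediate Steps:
$S = 144$ ($S = 7 + \left(47 + 90\right) = 7 + 137 = 144$)
$z{\left(M \right)} = -3 + 6 M$ ($z{\left(M \right)} = -3 + \frac{6 M M}{M} = -3 + \frac{6 M^{2}}{M} = -3 + 6 M$)
$q = 4070$ ($q = \left(-8 - 66\right) \left(-55\right) = \left(-74\right) \left(-55\right) = 4070$)
$z{\left(S \right)} + q = \left(-3 + 6 \cdot 144\right) + 4070 = \left(-3 + 864\right) + 4070 = 861 + 4070 = 4931$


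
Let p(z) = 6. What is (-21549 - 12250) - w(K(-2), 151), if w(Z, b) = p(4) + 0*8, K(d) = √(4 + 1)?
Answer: -33805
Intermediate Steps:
K(d) = √5
w(Z, b) = 6 (w(Z, b) = 6 + 0*8 = 6 + 0 = 6)
(-21549 - 12250) - w(K(-2), 151) = (-21549 - 12250) - 1*6 = -33799 - 6 = -33805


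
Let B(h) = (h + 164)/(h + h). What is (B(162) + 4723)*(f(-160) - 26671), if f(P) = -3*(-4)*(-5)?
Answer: -20456940259/162 ≈ -1.2628e+8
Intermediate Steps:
f(P) = -60 (f(P) = 12*(-5) = -60)
B(h) = (164 + h)/(2*h) (B(h) = (164 + h)/((2*h)) = (164 + h)*(1/(2*h)) = (164 + h)/(2*h))
(B(162) + 4723)*(f(-160) - 26671) = ((½)*(164 + 162)/162 + 4723)*(-60 - 26671) = ((½)*(1/162)*326 + 4723)*(-26731) = (163/162 + 4723)*(-26731) = (765289/162)*(-26731) = -20456940259/162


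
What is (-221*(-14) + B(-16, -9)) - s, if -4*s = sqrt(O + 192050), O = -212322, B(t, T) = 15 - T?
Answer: 3118 + I*sqrt(1267) ≈ 3118.0 + 35.595*I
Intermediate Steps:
s = -I*sqrt(1267) (s = -sqrt(-212322 + 192050)/4 = -I*sqrt(1267) ≈ -35.595*I)
(-221*(-14) + B(-16, -9)) - s = (-221*(-14) + (15 - 1*(-9))) - (-1)*I*sqrt(1267) = (3094 + (15 + 9)) + I*sqrt(1267) = (3094 + 24) + I*sqrt(1267) = 3118 + I*sqrt(1267)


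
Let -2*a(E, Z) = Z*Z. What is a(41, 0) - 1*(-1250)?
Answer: 1250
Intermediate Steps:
a(E, Z) = -Z**2/2 (a(E, Z) = -Z*Z/2 = -Z**2/2)
a(41, 0) - 1*(-1250) = -1/2*0**2 - 1*(-1250) = -1/2*0 + 1250 = 0 + 1250 = 1250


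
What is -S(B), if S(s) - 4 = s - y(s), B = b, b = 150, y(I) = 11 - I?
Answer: -293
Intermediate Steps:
B = 150
S(s) = -7 + 2*s (S(s) = 4 + (s - (11 - s)) = 4 + (s + (-11 + s)) = 4 + (-11 + 2*s) = -7 + 2*s)
-S(B) = -(-7 + 2*150) = -(-7 + 300) = -1*293 = -293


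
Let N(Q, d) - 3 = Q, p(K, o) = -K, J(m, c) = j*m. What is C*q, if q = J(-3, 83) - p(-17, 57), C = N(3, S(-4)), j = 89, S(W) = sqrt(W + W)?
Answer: -1704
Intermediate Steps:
S(W) = sqrt(2)*sqrt(W) (S(W) = sqrt(2*W) = sqrt(2)*sqrt(W))
J(m, c) = 89*m
N(Q, d) = 3 + Q
C = 6 (C = 3 + 3 = 6)
q = -284 (q = 89*(-3) - (-1)*(-17) = -267 - 1*17 = -267 - 17 = -284)
C*q = 6*(-284) = -1704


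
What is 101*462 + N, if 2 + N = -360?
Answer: 46300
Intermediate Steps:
N = -362 (N = -2 - 360 = -362)
101*462 + N = 101*462 - 362 = 46662 - 362 = 46300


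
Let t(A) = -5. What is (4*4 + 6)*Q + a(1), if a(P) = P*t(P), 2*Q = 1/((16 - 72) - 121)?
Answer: -896/177 ≈ -5.0621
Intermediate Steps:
Q = -1/354 (Q = 1/(2*((16 - 72) - 121)) = 1/(2*(-56 - 121)) = (1/2)/(-177) = (1/2)*(-1/177) = -1/354 ≈ -0.0028249)
a(P) = -5*P (a(P) = P*(-5) = -5*P)
(4*4 + 6)*Q + a(1) = (4*4 + 6)*(-1/354) - 5*1 = (16 + 6)*(-1/354) - 5 = 22*(-1/354) - 5 = -11/177 - 5 = -896/177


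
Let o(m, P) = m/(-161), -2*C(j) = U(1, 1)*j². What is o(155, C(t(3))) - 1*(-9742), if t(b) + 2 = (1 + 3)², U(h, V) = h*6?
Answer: 1568307/161 ≈ 9741.0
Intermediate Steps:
U(h, V) = 6*h
t(b) = 14 (t(b) = -2 + (1 + 3)² = -2 + 4² = -2 + 16 = 14)
C(j) = -3*j² (C(j) = -6*1*j²/2 = -3*j²)
o(m, P) = -m/161 (o(m, P) = m*(-1/161) = -m/161)
o(155, C(t(3))) - 1*(-9742) = -1/161*155 - 1*(-9742) = -155/161 + 9742 = 1568307/161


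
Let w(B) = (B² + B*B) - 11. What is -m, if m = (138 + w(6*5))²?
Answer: -3713329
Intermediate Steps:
w(B) = -11 + 2*B² (w(B) = (B² + B²) - 11 = 2*B² - 11 = -11 + 2*B²)
m = 3713329 (m = (138 + (-11 + 2*(6*5)²))² = (138 + (-11 + 2*30²))² = (138 + (-11 + 2*900))² = (138 + (-11 + 1800))² = (138 + 1789)² = 1927² = 3713329)
-m = -1*3713329 = -3713329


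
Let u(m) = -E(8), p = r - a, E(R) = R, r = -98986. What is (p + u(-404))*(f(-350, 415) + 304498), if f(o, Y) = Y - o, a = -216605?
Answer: 35902286693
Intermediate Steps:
p = 117619 (p = -98986 - 1*(-216605) = -98986 + 216605 = 117619)
u(m) = -8 (u(m) = -1*8 = -8)
(p + u(-404))*(f(-350, 415) + 304498) = (117619 - 8)*((415 - 1*(-350)) + 304498) = 117611*((415 + 350) + 304498) = 117611*(765 + 304498) = 117611*305263 = 35902286693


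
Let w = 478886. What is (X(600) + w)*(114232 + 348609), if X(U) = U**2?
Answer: 388270835126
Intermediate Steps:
(X(600) + w)*(114232 + 348609) = (600**2 + 478886)*(114232 + 348609) = (360000 + 478886)*462841 = 838886*462841 = 388270835126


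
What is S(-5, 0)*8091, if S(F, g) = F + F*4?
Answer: -202275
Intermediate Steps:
S(F, g) = 5*F (S(F, g) = F + 4*F = 5*F)
S(-5, 0)*8091 = (5*(-5))*8091 = -25*8091 = -202275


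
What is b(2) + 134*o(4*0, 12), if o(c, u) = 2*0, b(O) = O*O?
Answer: 4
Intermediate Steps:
b(O) = O²
o(c, u) = 0
b(2) + 134*o(4*0, 12) = 2² + 134*0 = 4 + 0 = 4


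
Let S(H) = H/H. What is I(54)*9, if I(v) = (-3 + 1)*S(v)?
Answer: -18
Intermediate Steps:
S(H) = 1
I(v) = -2 (I(v) = (-3 + 1)*1 = -2*1 = -2)
I(54)*9 = -2*9 = -18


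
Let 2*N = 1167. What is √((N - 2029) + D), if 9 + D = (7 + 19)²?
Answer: 3*I*√346/2 ≈ 27.902*I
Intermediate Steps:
N = 1167/2 (N = (½)*1167 = 1167/2 ≈ 583.50)
D = 667 (D = -9 + (7 + 19)² = -9 + 26² = -9 + 676 = 667)
√((N - 2029) + D) = √((1167/2 - 2029) + 667) = √(-2891/2 + 667) = √(-1557/2) = 3*I*√346/2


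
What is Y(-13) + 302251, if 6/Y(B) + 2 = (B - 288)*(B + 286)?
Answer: 24837475919/82175 ≈ 3.0225e+5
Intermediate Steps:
Y(B) = 6/(-2 + (-288 + B)*(286 + B)) (Y(B) = 6/(-2 + (B - 288)*(B + 286)) = 6/(-2 + (-288 + B)*(286 + B)))
Y(-13) + 302251 = 6/(-82370 + (-13)**2 - 2*(-13)) + 302251 = 6/(-82370 + 169 + 26) + 302251 = 6/(-82175) + 302251 = 6*(-1/82175) + 302251 = -6/82175 + 302251 = 24837475919/82175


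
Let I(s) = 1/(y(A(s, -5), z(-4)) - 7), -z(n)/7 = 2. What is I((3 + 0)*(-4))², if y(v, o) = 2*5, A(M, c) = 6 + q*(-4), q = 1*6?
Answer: ⅑ ≈ 0.11111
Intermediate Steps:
z(n) = -14 (z(n) = -7*2 = -14)
q = 6
A(M, c) = -18 (A(M, c) = 6 + 6*(-4) = 6 - 24 = -18)
y(v, o) = 10
I(s) = ⅓ (I(s) = 1/(10 - 7) = 1/3 = ⅓)
I((3 + 0)*(-4))² = (⅓)² = ⅑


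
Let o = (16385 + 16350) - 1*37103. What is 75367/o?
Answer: -75367/4368 ≈ -17.254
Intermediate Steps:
o = -4368 (o = 32735 - 37103 = -4368)
75367/o = 75367/(-4368) = 75367*(-1/4368) = -75367/4368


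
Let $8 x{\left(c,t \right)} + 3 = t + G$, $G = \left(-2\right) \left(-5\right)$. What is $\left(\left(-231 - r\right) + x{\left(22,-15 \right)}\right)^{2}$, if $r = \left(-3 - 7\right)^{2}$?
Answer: $110224$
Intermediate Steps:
$G = 10$
$r = 100$ ($r = \left(-10\right)^{2} = 100$)
$x{\left(c,t \right)} = \frac{7}{8} + \frac{t}{8}$ ($x{\left(c,t \right)} = - \frac{3}{8} + \frac{t + 10}{8} = - \frac{3}{8} + \frac{10 + t}{8} = - \frac{3}{8} + \left(\frac{5}{4} + \frac{t}{8}\right) = \frac{7}{8} + \frac{t}{8}$)
$\left(\left(-231 - r\right) + x{\left(22,-15 \right)}\right)^{2} = \left(\left(-231 - 100\right) + \left(\frac{7}{8} + \frac{1}{8} \left(-15\right)\right)\right)^{2} = \left(\left(-231 - 100\right) + \left(\frac{7}{8} - \frac{15}{8}\right)\right)^{2} = \left(-331 - 1\right)^{2} = \left(-332\right)^{2} = 110224$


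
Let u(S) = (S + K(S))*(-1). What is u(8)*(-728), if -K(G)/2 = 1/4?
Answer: 5460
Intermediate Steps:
K(G) = -1/2 (K(G) = -2/4 = -2*1/4 = -1/2)
u(S) = 1/2 - S (u(S) = (S - 1/2)*(-1) = (-1/2 + S)*(-1) = 1/2 - S)
u(8)*(-728) = (1/2 - 1*8)*(-728) = (1/2 - 8)*(-728) = -15/2*(-728) = 5460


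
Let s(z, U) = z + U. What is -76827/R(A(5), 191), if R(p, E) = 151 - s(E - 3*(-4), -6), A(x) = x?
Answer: 76827/46 ≈ 1670.2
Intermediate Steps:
s(z, U) = U + z
R(p, E) = 145 - E (R(p, E) = 151 - (-6 + (E - 3*(-4))) = 151 - (-6 + (E + 12)) = 151 - (-6 + (12 + E)) = 151 - (6 + E) = 151 + (-6 - E) = 145 - E)
-76827/R(A(5), 191) = -76827/(145 - 1*191) = -76827/(145 - 191) = -76827/(-46) = -76827*(-1/46) = 76827/46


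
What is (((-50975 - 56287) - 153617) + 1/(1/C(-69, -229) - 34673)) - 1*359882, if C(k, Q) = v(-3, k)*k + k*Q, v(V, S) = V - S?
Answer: -242076447673277/389967230 ≈ -6.2076e+5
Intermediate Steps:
C(k, Q) = Q*k + k*(-3 - k) (C(k, Q) = (-3 - k)*k + k*Q = k*(-3 - k) + Q*k = Q*k + k*(-3 - k))
(((-50975 - 56287) - 153617) + 1/(1/C(-69, -229) - 34673)) - 1*359882 = (((-50975 - 56287) - 153617) + 1/(1/(-69*(-3 - 229 - 1*(-69))) - 34673)) - 1*359882 = ((-107262 - 153617) + 1/(1/(-69*(-3 - 229 + 69)) - 34673)) - 359882 = (-260879 + 1/(1/(-69*(-163)) - 34673)) - 359882 = (-260879 + 1/(1/11247 - 34673)) - 359882 = (-260879 + 1/(-389967230/11247)) - 359882 = (-260879 - 11247/389967230) - 359882 = -101734261006417/389967230 - 359882 = -242076447673277/389967230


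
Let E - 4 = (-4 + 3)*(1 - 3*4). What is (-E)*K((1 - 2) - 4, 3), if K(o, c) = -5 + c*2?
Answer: -15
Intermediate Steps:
K(o, c) = -5 + 2*c
E = 15 (E = 4 + (-4 + 3)*(1 - 3*4) = 4 - (1 - 12) = 4 - 1*(-11) = 4 + 11 = 15)
(-E)*K((1 - 2) - 4, 3) = (-1*15)*(-5 + 2*3) = -15*(-5 + 6) = -15*1 = -15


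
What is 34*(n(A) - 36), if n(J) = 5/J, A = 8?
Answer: -4811/4 ≈ -1202.8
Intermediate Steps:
34*(n(A) - 36) = 34*(5/8 - 36) = 34*(-283/8) = -4811/4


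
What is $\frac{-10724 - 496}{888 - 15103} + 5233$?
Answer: $\frac{14879663}{2843} \approx 5233.8$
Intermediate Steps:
$\frac{-10724 - 496}{888 - 15103} + 5233 = - \frac{11220}{-14215} + 5233 = \left(-11220\right) \left(- \frac{1}{14215}\right) + 5233 = \frac{2244}{2843} + 5233 = \frac{14879663}{2843}$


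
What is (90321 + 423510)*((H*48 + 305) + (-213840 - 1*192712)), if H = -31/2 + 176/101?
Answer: -21117243000333/101 ≈ -2.0908e+11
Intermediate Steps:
H = -2779/202 (H = -31*½ + 176*(1/101) = -31/2 + 176/101 = -2779/202 ≈ -13.757)
(90321 + 423510)*((H*48 + 305) + (-213840 - 1*192712)) = (90321 + 423510)*((-2779/202*48 + 305) + (-213840 - 1*192712)) = 513831*((-66696/101 + 305) + (-213840 - 192712)) = 513831*(-35891/101 - 406552) = 513831*(-41097643/101) = -21117243000333/101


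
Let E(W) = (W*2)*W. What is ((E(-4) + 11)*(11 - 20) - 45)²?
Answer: 186624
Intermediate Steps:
E(W) = 2*W² (E(W) = (2*W)*W = 2*W²)
((E(-4) + 11)*(11 - 20) - 45)² = ((2*(-4)² + 11)*(11 - 20) - 45)² = ((2*16 + 11)*(-9) - 45)² = ((32 + 11)*(-9) - 45)² = (43*(-9) - 45)² = (-387 - 45)² = (-432)² = 186624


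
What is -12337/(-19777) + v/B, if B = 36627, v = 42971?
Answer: 1301704766/724372179 ≈ 1.7970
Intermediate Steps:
-12337/(-19777) + v/B = -12337/(-19777) + 42971/36627 = -12337*(-1/19777) + 42971*(1/36627) = 12337/19777 + 42971/36627 = 1301704766/724372179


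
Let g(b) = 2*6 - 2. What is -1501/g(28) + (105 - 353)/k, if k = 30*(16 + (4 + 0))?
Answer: -22577/150 ≈ -150.51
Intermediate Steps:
k = 600 (k = 30*(16 + 4) = 30*20 = 600)
g(b) = 10 (g(b) = 12 - 2 = 10)
-1501/g(28) + (105 - 353)/k = -1501/10 + (105 - 353)/600 = -1501*⅒ - 248*1/600 = -1501/10 - 31/75 = -22577/150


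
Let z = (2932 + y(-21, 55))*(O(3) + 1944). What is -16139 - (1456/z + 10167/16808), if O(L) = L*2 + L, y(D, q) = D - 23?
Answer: -27322494687409/1692884952 ≈ -16140.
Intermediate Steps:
y(D, q) = -23 + D
O(L) = 3*L (O(L) = 2*L + L = 3*L)
z = 5640264 (z = (2932 + (-23 - 21))*(3*3 + 1944) = (2932 - 44)*(9 + 1944) = 2888*1953 = 5640264)
-16139 - (1456/z + 10167/16808) = -16139 - (1456/5640264 + 10167/16808) = -16139 - (1456*(1/5640264) + 10167*(1/16808)) = -16139 - (26/100719 + 10167/16808) = -16139 - 1*1024447081/1692884952 = -16139 - 1024447081/1692884952 = -27322494687409/1692884952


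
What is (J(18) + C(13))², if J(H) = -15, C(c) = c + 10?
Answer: 64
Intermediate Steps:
C(c) = 10 + c
(J(18) + C(13))² = (-15 + (10 + 13))² = (-15 + 23)² = 8² = 64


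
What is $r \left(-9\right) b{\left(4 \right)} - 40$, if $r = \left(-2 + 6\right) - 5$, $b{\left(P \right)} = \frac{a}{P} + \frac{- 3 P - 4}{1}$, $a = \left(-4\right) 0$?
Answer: $-184$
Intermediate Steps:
$a = 0$
$b{\left(P \right)} = -4 - 3 P$ ($b{\left(P \right)} = \frac{0}{P} + \frac{- 3 P - 4}{1} = 0 + \left(-4 - 3 P\right) 1 = 0 - \left(4 + 3 P\right) = -4 - 3 P$)
$r = -1$ ($r = 4 - 5 = -1$)
$r \left(-9\right) b{\left(4 \right)} - 40 = \left(-1\right) \left(-9\right) \left(-4 - 12\right) - 40 = 9 \left(-4 - 12\right) - 40 = 9 \left(-16\right) - 40 = -144 - 40 = -184$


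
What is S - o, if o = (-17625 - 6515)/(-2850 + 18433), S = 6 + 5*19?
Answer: 1598023/15583 ≈ 102.55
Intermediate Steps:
S = 101 (S = 6 + 95 = 101)
o = -24140/15583 ≈ -1.5491
S - o = 101 - 1*(-24140/15583) = 101 + 24140/15583 = 1598023/15583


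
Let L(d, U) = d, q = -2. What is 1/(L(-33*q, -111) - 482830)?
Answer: -1/482764 ≈ -2.0714e-6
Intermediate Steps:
1/(L(-33*q, -111) - 482830) = 1/(-33*(-2) - 482830) = 1/(66 - 482830) = 1/(-482764) = -1/482764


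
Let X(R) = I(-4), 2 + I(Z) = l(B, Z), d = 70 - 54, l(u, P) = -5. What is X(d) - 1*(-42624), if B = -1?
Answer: 42617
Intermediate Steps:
d = 16
I(Z) = -7 (I(Z) = -2 - 5 = -7)
X(R) = -7
X(d) - 1*(-42624) = -7 - 1*(-42624) = -7 + 42624 = 42617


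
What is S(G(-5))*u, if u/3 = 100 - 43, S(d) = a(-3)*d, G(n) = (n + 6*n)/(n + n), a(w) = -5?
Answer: -5985/2 ≈ -2992.5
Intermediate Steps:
G(n) = 7/2 (G(n) = (7*n)/((2*n)) = (7*n)*(1/(2*n)) = 7/2)
S(d) = -5*d
u = 171 (u = 3*(100 - 43) = 3*57 = 171)
S(G(-5))*u = -5*7/2*171 = -35/2*171 = -5985/2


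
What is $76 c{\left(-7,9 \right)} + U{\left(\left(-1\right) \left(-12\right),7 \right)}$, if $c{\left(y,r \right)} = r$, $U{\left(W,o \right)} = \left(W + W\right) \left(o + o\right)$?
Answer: $1020$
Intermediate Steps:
$U{\left(W,o \right)} = 4 W o$ ($U{\left(W,o \right)} = 2 W 2 o = 4 W o$)
$76 c{\left(-7,9 \right)} + U{\left(\left(-1\right) \left(-12\right),7 \right)} = 76 \cdot 9 + 4 \left(\left(-1\right) \left(-12\right)\right) 7 = 684 + 4 \cdot 12 \cdot 7 = 684 + 336 = 1020$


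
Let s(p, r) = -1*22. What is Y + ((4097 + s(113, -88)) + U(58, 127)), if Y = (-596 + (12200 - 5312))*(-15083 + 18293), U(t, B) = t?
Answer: 20201453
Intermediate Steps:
s(p, r) = -22
Y = 20197320 (Y = (-596 + 6888)*3210 = 6292*3210 = 20197320)
Y + ((4097 + s(113, -88)) + U(58, 127)) = 20197320 + ((4097 - 22) + 58) = 20197320 + (4075 + 58) = 20197320 + 4133 = 20201453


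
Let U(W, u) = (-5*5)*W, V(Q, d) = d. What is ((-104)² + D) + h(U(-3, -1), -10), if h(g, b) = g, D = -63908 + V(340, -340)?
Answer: -53357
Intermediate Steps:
U(W, u) = -25*W
D = -64248 (D = -63908 - 340 = -64248)
((-104)² + D) + h(U(-3, -1), -10) = ((-104)² - 64248) - 25*(-3) = (10816 - 64248) + 75 = -53432 + 75 = -53357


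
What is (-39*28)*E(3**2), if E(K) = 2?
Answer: -2184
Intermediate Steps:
(-39*28)*E(3**2) = -39*28*2 = -1092*2 = -2184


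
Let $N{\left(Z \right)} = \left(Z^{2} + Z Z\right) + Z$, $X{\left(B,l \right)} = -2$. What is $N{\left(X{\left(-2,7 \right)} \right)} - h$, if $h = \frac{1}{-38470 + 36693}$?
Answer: $\frac{10663}{1777} \approx 6.0006$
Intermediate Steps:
$N{\left(Z \right)} = Z + 2 Z^{2}$ ($N{\left(Z \right)} = \left(Z^{2} + Z^{2}\right) + Z = 2 Z^{2} + Z = Z + 2 Z^{2}$)
$h = - \frac{1}{1777}$ ($h = \frac{1}{-1777} = - \frac{1}{1777} \approx -0.00056275$)
$N{\left(X{\left(-2,7 \right)} \right)} - h = - 2 \left(1 + 2 \left(-2\right)\right) - - \frac{1}{1777} = - 2 \left(1 - 4\right) + \frac{1}{1777} = \left(-2\right) \left(-3\right) + \frac{1}{1777} = 6 + \frac{1}{1777} = \frac{10663}{1777}$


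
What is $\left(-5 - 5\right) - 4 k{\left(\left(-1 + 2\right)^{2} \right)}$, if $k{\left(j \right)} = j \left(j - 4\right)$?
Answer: $2$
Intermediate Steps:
$k{\left(j \right)} = j \left(-4 + j\right)$
$\left(-5 - 5\right) - 4 k{\left(\left(-1 + 2\right)^{2} \right)} = \left(-5 - 5\right) - 4 \left(-1 + 2\right)^{2} \left(-4 + \left(-1 + 2\right)^{2}\right) = \left(-5 - 5\right) - 4 \cdot 1^{2} \left(-4 + 1^{2}\right) = -10 - 4 \cdot 1 \left(-4 + 1\right) = -10 - 4 \cdot 1 \left(-3\right) = -10 - -12 = -10 + 12 = 2$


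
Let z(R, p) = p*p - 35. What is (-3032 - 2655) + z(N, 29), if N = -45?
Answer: -4881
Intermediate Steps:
z(R, p) = -35 + p² (z(R, p) = p² - 35 = -35 + p²)
(-3032 - 2655) + z(N, 29) = (-3032 - 2655) + (-35 + 29²) = -5687 + (-35 + 841) = -5687 + 806 = -4881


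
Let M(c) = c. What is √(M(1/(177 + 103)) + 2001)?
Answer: √39219670/140 ≈ 44.733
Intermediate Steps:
√(M(1/(177 + 103)) + 2001) = √(1/(177 + 103) + 2001) = √(1/280 + 2001) = √(560281/280) = √39219670/140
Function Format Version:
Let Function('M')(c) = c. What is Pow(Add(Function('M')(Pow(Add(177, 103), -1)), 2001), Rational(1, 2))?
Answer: Mul(Rational(1, 140), Pow(39219670, Rational(1, 2))) ≈ 44.733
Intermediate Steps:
Pow(Add(Function('M')(Pow(Add(177, 103), -1)), 2001), Rational(1, 2)) = Pow(Add(Pow(Add(177, 103), -1), 2001), Rational(1, 2)) = Pow(Add(Pow(280, -1), 2001), Rational(1, 2)) = Pow(Add(Rational(1, 280), 2001), Rational(1, 2)) = Pow(Rational(560281, 280), Rational(1, 2)) = Mul(Rational(1, 140), Pow(39219670, Rational(1, 2)))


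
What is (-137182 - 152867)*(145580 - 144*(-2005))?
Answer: -125968280700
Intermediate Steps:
(-137182 - 152867)*(145580 - 144*(-2005)) = -290049*(145580 + 288720) = -290049*434300 = -125968280700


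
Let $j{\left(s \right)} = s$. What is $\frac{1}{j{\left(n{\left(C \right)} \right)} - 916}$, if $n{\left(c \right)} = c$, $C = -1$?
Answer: $- \frac{1}{917} \approx -0.0010905$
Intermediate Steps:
$\frac{1}{j{\left(n{\left(C \right)} \right)} - 916} = \frac{1}{-1 - 916} = \frac{1}{-917} = - \frac{1}{917}$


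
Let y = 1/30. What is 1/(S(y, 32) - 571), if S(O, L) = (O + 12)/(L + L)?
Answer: -1920/1095959 ≈ -0.0017519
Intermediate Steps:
y = 1/30 ≈ 0.033333
S(O, L) = (12 + O)/(2*L) (S(O, L) = (12 + O)/((2*L)) = (12 + O)*(1/(2*L)) = (12 + O)/(2*L))
1/(S(y, 32) - 571) = 1/((½)*(12 + 1/30)/32 - 571) = 1/((½)*(1/32)*(361/30) - 571) = 1/(361/1920 - 571) = 1/(-1095959/1920) = -1920/1095959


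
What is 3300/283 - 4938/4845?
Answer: 4863682/457045 ≈ 10.642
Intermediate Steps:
3300/283 - 4938/4845 = 3300*(1/283) - 4938*1/4845 = 3300/283 - 1646/1615 = 4863682/457045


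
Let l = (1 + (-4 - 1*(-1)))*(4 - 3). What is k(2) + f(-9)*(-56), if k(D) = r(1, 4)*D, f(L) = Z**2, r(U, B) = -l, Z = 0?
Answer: 4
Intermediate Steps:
l = -2 (l = (1 + (-4 + 1))*1 = (1 - 3)*1 = -2*1 = -2)
r(U, B) = 2 (r(U, B) = -1*(-2) = 2)
f(L) = 0 (f(L) = 0**2 = 0)
k(D) = 2*D
k(2) + f(-9)*(-56) = 2*2 + 0*(-56) = 4 + 0 = 4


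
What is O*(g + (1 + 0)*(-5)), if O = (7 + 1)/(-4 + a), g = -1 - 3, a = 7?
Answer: -24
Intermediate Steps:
g = -4
O = 8/3 (O = (7 + 1)/(-4 + 7) = 8/3 ≈ 2.6667)
O*(g + (1 + 0)*(-5)) = 8*(-4 + (1 + 0)*(-5))/3 = 8*(-4 + 1*(-5))/3 = 8*(-4 - 5)/3 = (8/3)*(-9) = -24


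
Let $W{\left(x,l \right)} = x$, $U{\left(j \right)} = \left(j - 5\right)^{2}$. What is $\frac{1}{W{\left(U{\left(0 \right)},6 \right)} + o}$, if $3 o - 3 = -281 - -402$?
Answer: $\frac{3}{199} \approx 0.015075$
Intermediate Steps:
$U{\left(j \right)} = \left(-5 + j\right)^{2}$
$o = \frac{124}{3}$ ($o = 1 + \frac{-281 - -402}{3} = 1 + \frac{-281 + 402}{3} = 1 + \frac{1}{3} \cdot 121 = 1 + \frac{121}{3} = \frac{124}{3} \approx 41.333$)
$\frac{1}{W{\left(U{\left(0 \right)},6 \right)} + o} = \frac{1}{\left(-5 + 0\right)^{2} + \frac{124}{3}} = \frac{1}{\left(-5\right)^{2} + \frac{124}{3}} = \frac{1}{25 + \frac{124}{3}} = \frac{1}{\frac{199}{3}} = \frac{3}{199}$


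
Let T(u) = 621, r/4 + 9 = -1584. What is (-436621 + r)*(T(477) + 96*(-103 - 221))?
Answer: 13503755619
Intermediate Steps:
r = -6372 (r = -36 + 4*(-1584) = -36 - 6336 = -6372)
(-436621 + r)*(T(477) + 96*(-103 - 221)) = (-436621 - 6372)*(621 + 96*(-103 - 221)) = -442993*(621 + 96*(-324)) = -442993*(621 - 31104) = -442993*(-30483) = 13503755619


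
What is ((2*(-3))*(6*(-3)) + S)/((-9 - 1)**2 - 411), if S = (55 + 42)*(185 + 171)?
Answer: -34640/311 ≈ -111.38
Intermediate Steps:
S = 34532 (S = 97*356 = 34532)
((2*(-3))*(6*(-3)) + S)/((-9 - 1)**2 - 411) = ((2*(-3))*(6*(-3)) + 34532)/((-9 - 1)**2 - 411) = (-6*(-18) + 34532)/((-10)**2 - 411) = (108 + 34532)/(100 - 411) = 34640/(-311) = 34640*(-1/311) = -34640/311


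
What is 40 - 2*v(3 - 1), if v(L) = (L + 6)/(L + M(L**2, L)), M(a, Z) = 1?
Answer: 104/3 ≈ 34.667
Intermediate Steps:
v(L) = (6 + L)/(1 + L) (v(L) = (L + 6)/(L + 1) = (6 + L)/(1 + L))
40 - 2*v(3 - 1) = 40 - 2*(6 + (3 - 1))/(1 + (3 - 1)) = 40 - 2*(6 + 2)/(1 + 2) = 40 - 2*8/3 = 40 - 16/3 = 104/3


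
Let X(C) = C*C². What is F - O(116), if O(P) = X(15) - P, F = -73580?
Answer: -76839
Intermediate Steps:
X(C) = C³
O(P) = 3375 - P (O(P) = 15³ - P = 3375 - P)
F - O(116) = -73580 - (3375 - 1*116) = -73580 - (3375 - 116) = -73580 - 1*3259 = -73580 - 3259 = -76839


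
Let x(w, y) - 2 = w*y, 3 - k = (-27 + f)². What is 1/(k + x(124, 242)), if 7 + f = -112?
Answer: 1/8697 ≈ 0.00011498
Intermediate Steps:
f = -119 (f = -7 - 112 = -119)
k = -21313 (k = 3 - (-27 - 119)² = 3 - 1*(-146)² = 3 - 1*21316 = 3 - 21316 = -21313)
x(w, y) = 2 + w*y
1/(k + x(124, 242)) = 1/(-21313 + (2 + 124*242)) = 1/(-21313 + (2 + 30008)) = 1/(-21313 + 30010) = 1/8697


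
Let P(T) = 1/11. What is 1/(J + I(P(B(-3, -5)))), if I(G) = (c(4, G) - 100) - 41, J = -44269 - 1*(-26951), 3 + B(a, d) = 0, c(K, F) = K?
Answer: -1/17455 ≈ -5.7290e-5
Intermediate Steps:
B(a, d) = -3 (B(a, d) = -3 + 0 = -3)
J = -17318 (J = -44269 + 26951 = -17318)
P(T) = 1/11
I(G) = -137 (I(G) = (4 - 100) - 41 = -96 - 41 = -137)
1/(J + I(P(B(-3, -5)))) = 1/(-17318 - 137) = 1/(-17455) = -1/17455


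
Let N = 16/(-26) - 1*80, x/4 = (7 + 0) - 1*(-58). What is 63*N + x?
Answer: -62644/13 ≈ -4818.8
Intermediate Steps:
x = 260 (x = 4*((7 + 0) - 1*(-58)) = 4*(7 + 58) = 4*65 = 260)
N = -1048/13 (N = 16*(-1/26) - 80 = -8/13 - 80 = -1048/13 ≈ -80.615)
63*N + x = 63*(-1048/13) + 260 = -66024/13 + 260 = -62644/13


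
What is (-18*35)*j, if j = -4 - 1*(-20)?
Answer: -10080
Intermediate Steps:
j = 16 (j = -4 + 20 = 16)
(-18*35)*j = -18*35*16 = -630*16 = -10080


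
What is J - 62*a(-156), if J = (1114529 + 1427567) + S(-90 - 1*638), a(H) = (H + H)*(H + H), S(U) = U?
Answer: -3493960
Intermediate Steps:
a(H) = 4*H² (a(H) = (2*H)*(2*H) = 4*H²)
J = 2541368 (J = (1114529 + 1427567) + (-90 - 1*638) = 2542096 + (-90 - 638) = 2542096 - 728 = 2541368)
J - 62*a(-156) = 2541368 - 248*(-156)² = 2541368 - 248*24336 = 2541368 - 62*97344 = 2541368 - 6035328 = -3493960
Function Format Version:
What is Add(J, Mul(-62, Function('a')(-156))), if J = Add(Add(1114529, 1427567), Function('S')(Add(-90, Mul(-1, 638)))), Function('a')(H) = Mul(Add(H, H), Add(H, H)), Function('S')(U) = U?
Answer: -3493960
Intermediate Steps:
Function('a')(H) = Mul(4, Pow(H, 2)) (Function('a')(H) = Mul(Mul(2, H), Mul(2, H)) = Mul(4, Pow(H, 2)))
J = 2541368 (J = Add(Add(1114529, 1427567), Add(-90, Mul(-1, 638))) = Add(2542096, Add(-90, -638)) = Add(2542096, -728) = 2541368)
Add(J, Mul(-62, Function('a')(-156))) = Add(2541368, Mul(-62, Mul(4, Pow(-156, 2)))) = Add(2541368, Mul(-62, Mul(4, 24336))) = Add(2541368, Mul(-62, 97344)) = Add(2541368, -6035328) = -3493960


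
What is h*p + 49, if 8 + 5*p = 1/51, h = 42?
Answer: -1533/85 ≈ -18.035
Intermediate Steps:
p = -407/255 (p = -8/5 + (⅕)/51 = -8/5 + (⅕)*(1/51) = -8/5 + 1/255 = -407/255 ≈ -1.5961)
h*p + 49 = 42*(-407/255) + 49 = -5698/85 + 49 = -1533/85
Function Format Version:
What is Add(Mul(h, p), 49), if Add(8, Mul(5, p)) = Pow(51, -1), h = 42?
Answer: Rational(-1533, 85) ≈ -18.035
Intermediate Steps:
p = Rational(-407, 255) (p = Add(Rational(-8, 5), Mul(Rational(1, 5), Pow(51, -1))) = Add(Rational(-8, 5), Mul(Rational(1, 5), Rational(1, 51))) = Add(Rational(-8, 5), Rational(1, 255)) = Rational(-407, 255) ≈ -1.5961)
Add(Mul(h, p), 49) = Add(Mul(42, Rational(-407, 255)), 49) = Add(Rational(-5698, 85), 49) = Rational(-1533, 85)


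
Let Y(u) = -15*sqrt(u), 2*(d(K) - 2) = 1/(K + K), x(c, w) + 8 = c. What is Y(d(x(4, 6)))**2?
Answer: 6975/16 ≈ 435.94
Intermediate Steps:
x(c, w) = -8 + c
d(K) = 2 + 1/(4*K) (d(K) = 2 + 1/(2*(K + K)) = 2 + 1/(2*((2*K))) = 2 + (1/(2*K))/2 = 2 + 1/(4*K))
Y(d(x(4, 6)))**2 = (-15*sqrt(2 + 1/(4*(-8 + 4))))**2 = (-15*sqrt(2 + (1/4)/(-4)))**2 = (-15*sqrt(2 + (1/4)*(-1/4)))**2 = (-15*sqrt(2 - 1/16))**2 = (-15*sqrt(31)/4)**2 = 6975/16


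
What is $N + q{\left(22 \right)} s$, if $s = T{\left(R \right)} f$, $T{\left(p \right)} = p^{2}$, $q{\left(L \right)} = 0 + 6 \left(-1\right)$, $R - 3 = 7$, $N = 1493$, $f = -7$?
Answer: $5693$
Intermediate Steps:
$R = 10$ ($R = 3 + 7 = 10$)
$q{\left(L \right)} = -6$ ($q{\left(L \right)} = 0 - 6 = -6$)
$s = -700$ ($s = 10^{2} \left(-7\right) = 100 \left(-7\right) = -700$)
$N + q{\left(22 \right)} s = 1493 - -4200 = 1493 + 4200 = 5693$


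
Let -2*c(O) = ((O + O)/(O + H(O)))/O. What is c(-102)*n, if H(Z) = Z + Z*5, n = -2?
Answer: -1/357 ≈ -0.0028011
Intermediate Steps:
H(Z) = 6*Z (H(Z) = Z + 5*Z = 6*Z)
c(O) = -1/(7*O) (c(O) = -(O + O)/(O + 6*O)/(2*O) = -(2*O)/((7*O))/(2*O) = -(2*O)*(1/(7*O))/(2*O) = -1/(7*O))
c(-102)*n = -⅐/(-102)*(-2) = -⅐*(-1/102)*(-2) = (1/714)*(-2) = -1/357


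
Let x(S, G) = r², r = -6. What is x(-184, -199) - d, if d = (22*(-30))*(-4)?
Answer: -2604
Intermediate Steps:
d = 2640 (d = -660*(-4) = 2640)
x(S, G) = 36 (x(S, G) = (-6)² = 36)
x(-184, -199) - d = 36 - 1*2640 = 36 - 2640 = -2604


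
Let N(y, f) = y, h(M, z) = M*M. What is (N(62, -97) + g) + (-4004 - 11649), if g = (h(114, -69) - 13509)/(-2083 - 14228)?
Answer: -84768096/5437 ≈ -15591.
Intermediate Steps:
h(M, z) = M²
g = 171/5437 (g = (114² - 13509)/(-2083 - 14228) = (12996 - 13509)/(-16311) = -513*(-1/16311) = 171/5437 ≈ 0.031451)
(N(62, -97) + g) + (-4004 - 11649) = (62 + 171/5437) + (-4004 - 11649) = 337265/5437 - 15653 = -84768096/5437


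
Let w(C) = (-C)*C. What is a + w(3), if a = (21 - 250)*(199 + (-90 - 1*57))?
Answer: -11917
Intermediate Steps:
a = -11908 (a = -229*(199 + (-90 - 57)) = -229*(199 - 147) = -229*52 = -11908)
w(C) = -C**2
a + w(3) = -11908 - 1*3**2 = -11908 - 1*9 = -11908 - 9 = -11917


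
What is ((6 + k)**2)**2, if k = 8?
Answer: 38416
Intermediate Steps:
((6 + k)**2)**2 = ((6 + 8)**2)**2 = (14**2)**2 = 196**2 = 38416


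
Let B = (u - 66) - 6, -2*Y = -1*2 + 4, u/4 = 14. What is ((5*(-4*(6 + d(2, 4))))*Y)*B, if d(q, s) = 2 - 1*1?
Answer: -2240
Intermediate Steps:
u = 56 (u = 4*14 = 56)
Y = -1 (Y = -(-1*2 + 4)/2 = -(-2 + 4)/2 = -½*2 = -1)
d(q, s) = 1 (d(q, s) = 2 - 1 = 1)
B = -16 (B = (56 - 66) - 6 = -10 - 6 = -16)
((5*(-4*(6 + d(2, 4))))*Y)*B = ((5*(-4*(6 + 1)))*(-1))*(-16) = ((5*(-4*7))*(-1))*(-16) = ((5*(-28))*(-1))*(-16) = -140*(-1)*(-16) = 140*(-16) = -2240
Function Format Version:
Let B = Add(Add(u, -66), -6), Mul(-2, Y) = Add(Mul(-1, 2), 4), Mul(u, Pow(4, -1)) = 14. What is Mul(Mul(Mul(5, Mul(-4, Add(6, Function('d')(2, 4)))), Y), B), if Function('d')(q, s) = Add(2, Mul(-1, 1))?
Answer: -2240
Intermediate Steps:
u = 56 (u = Mul(4, 14) = 56)
Y = -1 (Y = Mul(Rational(-1, 2), Add(Mul(-1, 2), 4)) = Mul(Rational(-1, 2), Add(-2, 4)) = Mul(Rational(-1, 2), 2) = -1)
Function('d')(q, s) = 1 (Function('d')(q, s) = Add(2, -1) = 1)
B = -16 (B = Add(Add(56, -66), -6) = Add(-10, -6) = -16)
Mul(Mul(Mul(5, Mul(-4, Add(6, Function('d')(2, 4)))), Y), B) = Mul(Mul(Mul(5, Mul(-4, Add(6, 1))), -1), -16) = Mul(Mul(Mul(5, Mul(-4, 7)), -1), -16) = Mul(Mul(Mul(5, -28), -1), -16) = Mul(Mul(-140, -1), -16) = Mul(140, -16) = -2240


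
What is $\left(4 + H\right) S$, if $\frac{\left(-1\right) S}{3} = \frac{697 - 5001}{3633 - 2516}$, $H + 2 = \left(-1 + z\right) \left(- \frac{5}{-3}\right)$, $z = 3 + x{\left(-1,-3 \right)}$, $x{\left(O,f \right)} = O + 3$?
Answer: $\frac{111904}{1117} \approx 100.18$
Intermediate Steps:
$x{\left(O,f \right)} = 3 + O$
$z = 5$ ($z = 3 + \left(3 - 1\right) = 3 + 2 = 5$)
$H = \frac{14}{3}$ ($H = -2 + \left(-1 + 5\right) \left(- \frac{5}{-3}\right) = -2 + 4 \left(\left(-5\right) \left(- \frac{1}{3}\right)\right) = -2 + 4 \cdot \frac{5}{3} = -2 + \frac{20}{3} = \frac{14}{3} \approx 4.6667$)
$S = \frac{12912}{1117}$ ($S = - 3 \frac{697 - 5001}{3633 - 2516} = - 3 \left(- \frac{4304}{1117}\right) = - 3 \left(\left(-4304\right) \frac{1}{1117}\right) = \left(-3\right) \left(- \frac{4304}{1117}\right) = \frac{12912}{1117} \approx 11.56$)
$\left(4 + H\right) S = \left(4 + \frac{14}{3}\right) \frac{12912}{1117} = \frac{26}{3} \cdot \frac{12912}{1117} = \frac{111904}{1117}$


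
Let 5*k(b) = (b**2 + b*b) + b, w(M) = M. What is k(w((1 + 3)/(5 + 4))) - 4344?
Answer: -1759252/405 ≈ -4343.8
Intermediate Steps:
k(b) = b/5 + 2*b**2/5 (k(b) = ((b**2 + b*b) + b)/5 = ((b**2 + b**2) + b)/5 = (2*b**2 + b)/5 = (b + 2*b**2)/5 = b/5 + 2*b**2/5)
k(w((1 + 3)/(5 + 4))) - 4344 = ((1 + 3)/(5 + 4))*(1 + 2*((1 + 3)/(5 + 4)))/5 - 4344 = (4/9)*(1 + 2*(4/9))/5 - 4344 = (4*(1/9))*(1 + 2*(4*(1/9)))/5 - 4344 = (1/5)*(4/9)*(1 + 2*(4/9)) - 4344 = (1/5)*(4/9)*(1 + 8/9) - 4344 = (1/5)*(4/9)*(17/9) - 4344 = 68/405 - 4344 = -1759252/405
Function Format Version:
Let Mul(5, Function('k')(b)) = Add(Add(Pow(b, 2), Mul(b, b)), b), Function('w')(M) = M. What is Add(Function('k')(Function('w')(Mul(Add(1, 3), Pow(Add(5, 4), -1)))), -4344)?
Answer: Rational(-1759252, 405) ≈ -4343.8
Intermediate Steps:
Function('k')(b) = Add(Mul(Rational(1, 5), b), Mul(Rational(2, 5), Pow(b, 2))) (Function('k')(b) = Mul(Rational(1, 5), Add(Add(Pow(b, 2), Mul(b, b)), b)) = Mul(Rational(1, 5), Add(Add(Pow(b, 2), Pow(b, 2)), b)) = Mul(Rational(1, 5), Add(Mul(2, Pow(b, 2)), b)) = Mul(Rational(1, 5), Add(b, Mul(2, Pow(b, 2)))) = Add(Mul(Rational(1, 5), b), Mul(Rational(2, 5), Pow(b, 2))))
Add(Function('k')(Function('w')(Mul(Add(1, 3), Pow(Add(5, 4), -1)))), -4344) = Add(Mul(Rational(1, 5), Mul(Add(1, 3), Pow(Add(5, 4), -1)), Add(1, Mul(2, Mul(Add(1, 3), Pow(Add(5, 4), -1))))), -4344) = Add(Mul(Rational(1, 5), Mul(4, Pow(9, -1)), Add(1, Mul(2, Mul(4, Pow(9, -1))))), -4344) = Add(Mul(Rational(1, 5), Mul(4, Rational(1, 9)), Add(1, Mul(2, Mul(4, Rational(1, 9))))), -4344) = Add(Mul(Rational(1, 5), Rational(4, 9), Add(1, Mul(2, Rational(4, 9)))), -4344) = Add(Mul(Rational(1, 5), Rational(4, 9), Add(1, Rational(8, 9))), -4344) = Add(Mul(Rational(1, 5), Rational(4, 9), Rational(17, 9)), -4344) = Add(Rational(68, 405), -4344) = Rational(-1759252, 405)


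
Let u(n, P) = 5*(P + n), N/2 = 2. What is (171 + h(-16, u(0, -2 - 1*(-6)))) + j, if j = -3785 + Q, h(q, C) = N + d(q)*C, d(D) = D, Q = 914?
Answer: -3016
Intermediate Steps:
N = 4 (N = 2*2 = 4)
u(n, P) = 5*P + 5*n
h(q, C) = 4 + C*q (h(q, C) = 4 + q*C = 4 + C*q)
j = -2871 (j = -3785 + 914 = -2871)
(171 + h(-16, u(0, -2 - 1*(-6)))) + j = (171 + (4 + (5*(-2 - 1*(-6)) + 5*0)*(-16))) - 2871 = (171 + (4 + (5*(-2 + 6) + 0)*(-16))) - 2871 = (171 + (4 + (5*4 + 0)*(-16))) - 2871 = (171 + (4 + (20 + 0)*(-16))) - 2871 = (171 + (4 + 20*(-16))) - 2871 = (171 + (4 - 320)) - 2871 = (171 - 316) - 2871 = -145 - 2871 = -3016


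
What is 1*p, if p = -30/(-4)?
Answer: 15/2 ≈ 7.5000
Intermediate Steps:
p = 15/2 (p = -30*(-1/4) = 15/2 ≈ 7.5000)
1*p = 1*(15/2) = 15/2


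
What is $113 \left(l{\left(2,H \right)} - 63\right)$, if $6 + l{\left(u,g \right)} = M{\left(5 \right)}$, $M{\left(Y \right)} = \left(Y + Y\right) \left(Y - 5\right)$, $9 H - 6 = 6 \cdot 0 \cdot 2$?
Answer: $-7797$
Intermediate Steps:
$H = \frac{2}{3}$ ($H = \frac{2}{3} + \frac{6 \cdot 0 \cdot 2}{9} = \frac{2}{3} + \frac{0 \cdot 2}{9} = \frac{2}{3} + \frac{1}{9} \cdot 0 = \frac{2}{3} + 0 = \frac{2}{3} \approx 0.66667$)
$M{\left(Y \right)} = 2 Y \left(-5 + Y\right)$
$l{\left(u,g \right)} = -6$ ($l{\left(u,g \right)} = -6 + 2 \cdot 5 \left(-5 + 5\right) = -6 + 2 \cdot 5 \cdot 0 = -6 + 0 = -6$)
$113 \left(l{\left(2,H \right)} - 63\right) = 113 \left(-6 - 63\right) = 113 \left(-69\right) = -7797$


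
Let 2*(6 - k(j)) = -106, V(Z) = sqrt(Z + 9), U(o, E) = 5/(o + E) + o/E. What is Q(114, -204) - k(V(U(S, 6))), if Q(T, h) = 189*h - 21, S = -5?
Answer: -38636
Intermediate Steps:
U(o, E) = 5/(E + o) + o/E
Q(T, h) = -21 + 189*h
V(Z) = sqrt(9 + Z)
k(j) = 59 (k(j) = 6 - 1/2*(-106) = 6 + 53 = 59)
Q(114, -204) - k(V(U(S, 6))) = (-21 + 189*(-204)) - 1*59 = (-21 - 38556) - 59 = -38577 - 59 = -38636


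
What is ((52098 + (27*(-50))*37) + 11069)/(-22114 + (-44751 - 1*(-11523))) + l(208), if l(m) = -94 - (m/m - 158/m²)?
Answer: -57005780903/598579072 ≈ -95.235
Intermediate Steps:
l(m) = -95 + 158/m² (l(m) = -94 - (1 - 158/m²) = -94 + (-1 + 158/m²) = -95 + 158/m²)
((52098 + (27*(-50))*37) + 11069)/(-22114 + (-44751 - 1*(-11523))) + l(208) = ((52098 + (27*(-50))*37) + 11069)/(-22114 + (-44751 - 1*(-11523))) + (-95 + 158/208²) = ((52098 - 1350*37) + 11069)/(-22114 + (-44751 + 11523)) + (-95 + 158*(1/43264)) = ((52098 - 49950) + 11069)/(-22114 - 33228) + (-95 + 79/21632) = (2148 + 11069)/(-55342) - 2054961/21632 = 13217*(-1/55342) - 2054961/21632 = -13217/55342 - 2054961/21632 = -57005780903/598579072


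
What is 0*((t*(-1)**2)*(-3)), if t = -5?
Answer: 0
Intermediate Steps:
0*((t*(-1)**2)*(-3)) = 0*(-5*(-1)**2*(-3)) = 0*(-5*1*(-3)) = 0*(-5*(-3)) = 0*15 = 0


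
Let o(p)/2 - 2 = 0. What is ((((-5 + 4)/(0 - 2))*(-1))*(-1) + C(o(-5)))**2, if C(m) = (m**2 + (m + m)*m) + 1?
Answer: 9801/4 ≈ 2450.3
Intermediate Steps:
o(p) = 4 (o(p) = 4 + 2*0 = 4 + 0 = 4)
C(m) = 1 + 3*m**2 (C(m) = (m**2 + (2*m)*m) + 1 = (m**2 + 2*m**2) + 1 = 3*m**2 + 1 = 1 + 3*m**2)
((((-5 + 4)/(0 - 2))*(-1))*(-1) + C(o(-5)))**2 = ((((-5 + 4)/(0 - 2))*(-1))*(-1) + (1 + 3*4**2))**2 = ((-1/(-2)*(-1))*(-1) + (1 + 3*16))**2 = ((-1*(-1/2)*(-1))*(-1) + (1 + 48))**2 = (((1/2)*(-1))*(-1) + 49)**2 = (-1/2*(-1) + 49)**2 = (1/2 + 49)**2 = (99/2)**2 = 9801/4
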